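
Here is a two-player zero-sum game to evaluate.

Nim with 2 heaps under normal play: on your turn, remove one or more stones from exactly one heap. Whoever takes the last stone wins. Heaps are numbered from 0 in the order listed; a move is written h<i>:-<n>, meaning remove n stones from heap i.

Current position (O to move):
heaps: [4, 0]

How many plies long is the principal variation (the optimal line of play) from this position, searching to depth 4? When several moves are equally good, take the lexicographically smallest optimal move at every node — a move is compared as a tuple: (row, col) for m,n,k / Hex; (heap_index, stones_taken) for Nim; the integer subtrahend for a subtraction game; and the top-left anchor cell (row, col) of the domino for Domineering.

PV length from [(4,0)]: 1 ply

[(4,0)] O move#1: h0:-1:-1/(3,0), h0:-2:-1/(2,0), h0:-3:-1/(1,0), h0:-4:+1/(0,0)*
[(0,0)] end (terminal -1, X#2); searched (4,0) to 4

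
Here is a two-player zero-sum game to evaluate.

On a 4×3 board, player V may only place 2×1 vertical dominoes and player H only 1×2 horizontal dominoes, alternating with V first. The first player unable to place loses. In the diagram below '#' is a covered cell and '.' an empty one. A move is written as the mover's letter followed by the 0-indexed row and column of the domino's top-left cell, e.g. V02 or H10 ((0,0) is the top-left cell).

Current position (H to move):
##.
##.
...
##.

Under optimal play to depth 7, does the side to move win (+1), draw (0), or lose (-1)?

p1 H@[##./##./.../##.]: H20[##./##./##./##.]-1* H21[##./##./.##/##.]-1
p2 V@[##./##./##./##.]: V02[###/###/##./##.]+1* V12[##./###/###/##.]+1 V22[##./##./###/###]+1
p3 H@[###/###/##./##.] terminal -1; root [##./##./.../##.] d7

value(##./##./.../##., H) = -1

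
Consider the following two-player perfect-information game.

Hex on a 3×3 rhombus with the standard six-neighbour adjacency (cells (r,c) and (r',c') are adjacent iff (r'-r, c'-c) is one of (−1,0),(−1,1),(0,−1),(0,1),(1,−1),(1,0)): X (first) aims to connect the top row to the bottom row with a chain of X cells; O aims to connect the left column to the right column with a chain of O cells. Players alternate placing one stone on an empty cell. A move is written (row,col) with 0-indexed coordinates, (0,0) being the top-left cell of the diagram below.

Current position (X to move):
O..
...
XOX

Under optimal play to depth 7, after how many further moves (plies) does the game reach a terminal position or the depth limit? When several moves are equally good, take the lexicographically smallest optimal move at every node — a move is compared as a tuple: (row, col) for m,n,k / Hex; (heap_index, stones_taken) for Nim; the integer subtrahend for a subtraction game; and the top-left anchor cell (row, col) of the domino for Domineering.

[O../.../XOX] X move#1: (0,1):+1/OX./.../XOX*, (0,2):+1/O.X/.../XOX, (1,0):+1/O../X../XOX, (1,1):+1/O../.X./XOX, (1,2):+1/O../..X/XOX
[OX./.../XOX] O move#2: (0,2):-1/OXO/.../XOX*, (1,0):-1/OX./O../XOX, (1,1):-1/OX./.O./XOX, (1,2):-1/OX./..O/XOX
[OXO/.../XOX] X move#3: (1,0):+1/OXO/X../XOX*, (1,1):+1/OXO/.X./XOX, (1,2):+1/OXO/..X/XOX
[OXO/X../XOX] end (terminal -1, O#4); searched O../.../XOX to 7

PV length from [O../.../XOX]: 3 plies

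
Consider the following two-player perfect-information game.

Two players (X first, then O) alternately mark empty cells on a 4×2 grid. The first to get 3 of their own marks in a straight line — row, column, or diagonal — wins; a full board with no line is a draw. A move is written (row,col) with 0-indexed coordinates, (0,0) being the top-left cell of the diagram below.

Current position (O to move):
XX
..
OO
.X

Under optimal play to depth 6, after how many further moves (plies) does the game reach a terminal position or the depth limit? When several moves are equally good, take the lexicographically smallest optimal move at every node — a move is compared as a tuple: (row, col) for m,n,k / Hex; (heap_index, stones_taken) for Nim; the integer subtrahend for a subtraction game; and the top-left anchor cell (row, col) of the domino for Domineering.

p1 O@[XX/../OO/.X]: (1,0)[XX/O./OO/.X]+0* (1,1)[XX/.O/OO/.X]+0 (3,0)[XX/../OO/OX]+0
p2 X@[XX/O./OO/.X]: (1,1)[XX/OX/OO/.X]-1 (3,0)[XX/O./OO/XX]+0*
p3 O@[XX/O./OO/XX]: (1,1)[XX/OO/OO/XX]+0*
p4 X@[XX/OO/OO/XX] terminal +0; root [XX/../OO/.X] d6

PV length from [XX/../OO/.X]: 3 plies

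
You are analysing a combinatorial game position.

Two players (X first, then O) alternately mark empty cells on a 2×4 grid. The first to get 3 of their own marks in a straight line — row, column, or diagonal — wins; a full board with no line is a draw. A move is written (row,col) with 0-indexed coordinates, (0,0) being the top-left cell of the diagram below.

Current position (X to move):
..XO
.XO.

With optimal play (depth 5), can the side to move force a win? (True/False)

p1 X@[..XO/.XO.]: (0,0)[X.XO/.XO.]+0* (0,1)[.XXO/.XO.]+0 (1,0)[..XO/XXO.]+0 (1,3)[..XO/.XOX]+0
p2 O@[X.XO/.XO.]: (0,1)[XOXO/.XO.]+0* (1,0)[X.XO/OXO.]-1 (1,3)[X.XO/.XOO]-1
p3 X@[XOXO/.XO.]: (1,0)[XOXO/XXO.]+0* (1,3)[XOXO/.XOX]+0
p4 O@[XOXO/XXO.]: (1,3)[XOXO/XXOO]+0*
p5 X@[XOXO/XXOO] terminal +0; root [..XO/.XO.] d5

X winning at [..XO/.XO.]: False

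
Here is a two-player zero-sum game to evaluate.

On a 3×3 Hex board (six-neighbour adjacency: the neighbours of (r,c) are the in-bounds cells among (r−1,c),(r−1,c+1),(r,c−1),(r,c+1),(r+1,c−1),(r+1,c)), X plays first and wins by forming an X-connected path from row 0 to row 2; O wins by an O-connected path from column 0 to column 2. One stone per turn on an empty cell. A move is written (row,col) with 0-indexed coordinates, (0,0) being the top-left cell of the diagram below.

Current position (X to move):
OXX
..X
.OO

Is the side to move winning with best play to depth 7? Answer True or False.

X winning at [OXX/..X/.OO]: True

p1 X@[OXX/..X/.OO]: (1,0)[OXX/X.X/.OO]-1 (1,1)[OXX/.XX/.OO]-1 (2,0)[OXX/..X/XOO]+1*
p2 O@[OXX/..X/XOO]: (1,0)[OXX/O.X/XOO]-1* (1,1)[OXX/.OX/XOO]-1
p3 X@[OXX/O.X/XOO]: (1,1)[OXX/OXX/XOO]+1*
p4 O@[OXX/OXX/XOO] terminal -1; root [OXX/..X/.OO] d7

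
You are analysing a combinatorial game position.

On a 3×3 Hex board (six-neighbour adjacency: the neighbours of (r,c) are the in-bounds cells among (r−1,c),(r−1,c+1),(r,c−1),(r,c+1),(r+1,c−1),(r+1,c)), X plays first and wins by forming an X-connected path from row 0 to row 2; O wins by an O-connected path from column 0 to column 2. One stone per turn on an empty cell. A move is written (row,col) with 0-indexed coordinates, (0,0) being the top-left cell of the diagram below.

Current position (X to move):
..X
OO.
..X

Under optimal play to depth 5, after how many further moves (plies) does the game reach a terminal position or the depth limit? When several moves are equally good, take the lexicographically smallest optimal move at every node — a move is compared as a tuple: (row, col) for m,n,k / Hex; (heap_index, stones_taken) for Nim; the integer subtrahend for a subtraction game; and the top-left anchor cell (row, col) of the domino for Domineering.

[..X/OO./..X] X move#1: (0,0):-1/X.X/OO./..X, (0,1):-1/.XX/OO./..X, (1,2):+1/..X/OOX/..X*, (2,0):-1/..X/OO./X.X, (2,1):-1/..X/OO./.XX
[..X/OOX/..X] end (terminal -1, O#2); searched ..X/OO./..X to 5

PV length from [..X/OO./..X]: 1 ply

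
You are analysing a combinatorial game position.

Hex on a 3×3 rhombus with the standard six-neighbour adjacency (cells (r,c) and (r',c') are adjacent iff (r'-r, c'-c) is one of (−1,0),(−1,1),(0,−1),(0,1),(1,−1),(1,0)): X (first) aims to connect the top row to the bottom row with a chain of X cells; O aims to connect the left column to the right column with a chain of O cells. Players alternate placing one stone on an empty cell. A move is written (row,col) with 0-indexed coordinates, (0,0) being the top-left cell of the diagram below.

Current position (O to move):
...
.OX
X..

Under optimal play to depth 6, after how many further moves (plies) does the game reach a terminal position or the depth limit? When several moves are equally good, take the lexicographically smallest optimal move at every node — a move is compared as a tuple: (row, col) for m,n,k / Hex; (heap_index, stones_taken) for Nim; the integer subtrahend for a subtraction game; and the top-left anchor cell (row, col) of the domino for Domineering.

ply 1, O at .../.OX/X.. | (0,0)=-1→O../.OX/X..*; (0,1)=-1→.O./.OX/X..; (0,2)=-1→..O/.OX/X..; (1,0)=-1→.../OOX/X..; (2,1)=-1→.../.OX/XO.; (2,2)=-1→.../.OX/X.O
ply 2, X at O../.OX/X.. | (0,1)=+1→OX./.OX/X..*; (0,2)=+1→O.X/.OX/X..; (1,0)=+1→O../XOX/X..; (2,1)=-1→O../.OX/XX.; (2,2)=-1→O../.OX/X.X
ply 3, O at OX./.OX/X.. | (0,2)=-1→OXO/.OX/X..*; (1,0)=-1→OX./OOX/X..; (2,1)=-1→OX./.OX/XO.; (2,2)=-1→OX./.OX/X.O
ply 4, X at OXO/.OX/X.. | (1,0)=+1→OXO/XOX/X..*; (2,1)=-1→OXO/.OX/XX.; (2,2)=-1→OXO/.OX/X.X
ply 5: OXO/XOX/X.. is terminal -1 (O); from .../.OX/X.. depth 6

PV length from [.../.OX/X..]: 4 plies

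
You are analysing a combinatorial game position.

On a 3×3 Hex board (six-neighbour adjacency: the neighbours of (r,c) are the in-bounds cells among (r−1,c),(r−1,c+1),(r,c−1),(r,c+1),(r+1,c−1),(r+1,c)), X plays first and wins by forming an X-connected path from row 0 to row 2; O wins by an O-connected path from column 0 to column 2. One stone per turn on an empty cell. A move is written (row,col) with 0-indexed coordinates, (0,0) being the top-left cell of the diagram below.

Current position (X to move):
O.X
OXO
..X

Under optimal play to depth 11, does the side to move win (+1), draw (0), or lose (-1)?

[O.X/OXO/..X] X move#1: (0,1):+1/OXX/OXO/..X*, (2,0):+1/O.X/OXO/X.X, (2,1):+1/O.X/OXO/.XX
[OXX/OXO/..X] O move#2: (2,0):-1/OXX/OXO/O.X*, (2,1):-1/OXX/OXO/.OX
[OXX/OXO/O.X] X move#3: (2,1):+1/OXX/OXO/OXX*
[OXX/OXO/OXX] end (terminal -1, O#4); searched O.X/OXO/..X to 11

value(O.X/OXO/..X, X) = +1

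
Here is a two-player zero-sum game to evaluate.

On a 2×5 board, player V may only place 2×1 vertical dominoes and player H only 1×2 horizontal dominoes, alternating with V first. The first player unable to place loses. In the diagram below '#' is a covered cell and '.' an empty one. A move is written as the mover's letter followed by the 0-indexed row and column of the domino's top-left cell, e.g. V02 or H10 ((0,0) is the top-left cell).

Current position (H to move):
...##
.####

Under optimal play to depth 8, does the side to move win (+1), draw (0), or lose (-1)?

value(...##/.####, H) = +1

[...##/.####] H move#1: H00:+1/##.##/.####*, H01:-1/.####/.####
[##.##/.####] end (terminal -1, V#2); searched ...##/.#### to 8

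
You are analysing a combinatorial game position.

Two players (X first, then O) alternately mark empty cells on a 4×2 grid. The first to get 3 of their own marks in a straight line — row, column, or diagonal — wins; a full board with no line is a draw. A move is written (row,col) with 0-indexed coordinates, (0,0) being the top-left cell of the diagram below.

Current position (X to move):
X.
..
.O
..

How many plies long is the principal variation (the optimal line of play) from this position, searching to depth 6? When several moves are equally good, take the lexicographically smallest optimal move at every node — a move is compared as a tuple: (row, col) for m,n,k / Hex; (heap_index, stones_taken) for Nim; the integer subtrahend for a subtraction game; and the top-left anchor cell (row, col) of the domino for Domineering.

PV length from [X./../.O/..]: 6 plies

p1 X@[X./../.O/..]: (0,1)[XX/../.O/..]+0* (1,0)[X./X./.O/..]+0 (1,1)[X./.X/.O/..]+0 (2,0)[X./../XO/..]+0 (3,0)[X./../.O/X.]-1 (3,1)[X./../.O/.X]+0
p2 O@[XX/../.O/..]: (1,0)[XX/O./.O/..]+0* (1,1)[XX/.O/.O/..]+0 (2,0)[XX/../OO/..]+0 (3,0)[XX/../.O/O.]+0 (3,1)[XX/../.O/.O]+0
p3 X@[XX/O./.O/..]: (1,1)[XX/OX/.O/..]+0* (2,0)[XX/O./XO/..]+0 (3,0)[XX/O./.O/X.]+0 (3,1)[XX/O./.O/.X]+0
p4 O@[XX/OX/.O/..]: (2,0)[XX/OX/OO/..]+0* (3,0)[XX/OX/.O/O.]+0 (3,1)[XX/OX/.O/.O]+0
p5 X@[XX/OX/OO/..]: (3,0)[XX/OX/OO/X.]+0* (3,1)[XX/OX/OO/.X]-1
p6 O@[XX/OX/OO/X.]: (3,1)[XX/OX/OO/XO]+0*
p7 X@[XX/OX/OO/XO] terminal +0; root [X./../.O/..] d6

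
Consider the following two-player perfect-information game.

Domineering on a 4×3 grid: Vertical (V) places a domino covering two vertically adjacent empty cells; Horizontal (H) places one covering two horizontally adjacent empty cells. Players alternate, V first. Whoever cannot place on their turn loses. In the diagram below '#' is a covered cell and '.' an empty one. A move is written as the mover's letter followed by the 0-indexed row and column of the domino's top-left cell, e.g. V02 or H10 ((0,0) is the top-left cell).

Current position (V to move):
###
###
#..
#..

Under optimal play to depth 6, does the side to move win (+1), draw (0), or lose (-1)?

ply 1, V at ###/###/#../#.. | V21=+1→###/###/##./##.*; V22=+1→###/###/#.#/#.#
ply 2: ###/###/##./##. is terminal -1 (H); from ###/###/#../#.. depth 6

value(###/###/#../#.., V) = +1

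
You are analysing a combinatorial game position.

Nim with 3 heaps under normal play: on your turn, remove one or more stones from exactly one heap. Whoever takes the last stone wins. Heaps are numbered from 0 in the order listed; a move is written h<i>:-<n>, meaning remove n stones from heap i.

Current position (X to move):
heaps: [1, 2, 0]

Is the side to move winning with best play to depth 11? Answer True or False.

[(1,2,0)] X move#1: h0:-1:-1/(0,2,0), h1:-1:+1/(1,1,0)*, h1:-2:-1/(1,0,0)
[(1,1,0)] O move#2: h0:-1:-1/(0,1,0)*, h1:-1:-1/(1,0,0)
[(0,1,0)] X move#3: h1:-1:+1/(0,0,0)*
[(0,0,0)] end (terminal -1, O#4); searched (1,2,0) to 11

X winning at [(1,2,0)]: True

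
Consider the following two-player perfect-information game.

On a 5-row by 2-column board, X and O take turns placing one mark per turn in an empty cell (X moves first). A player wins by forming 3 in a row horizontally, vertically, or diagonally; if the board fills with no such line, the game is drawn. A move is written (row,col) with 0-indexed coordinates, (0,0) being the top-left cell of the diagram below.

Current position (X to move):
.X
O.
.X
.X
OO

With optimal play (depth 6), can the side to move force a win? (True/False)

X winning at [.X/O./.X/.X/OO]: True

[.X/O./.X/.X/OO] X move#1: (0,0):+0/XX/O./.X/.X/OO, (1,1):+1/.X/OX/.X/.X/OO*, (2,0):+0/.X/O./XX/.X/OO, (3,0):+0/.X/O./.X/XX/OO
[.X/OX/.X/.X/OO] end (terminal -1, O#2); searched .X/O./.X/.X/OO to 6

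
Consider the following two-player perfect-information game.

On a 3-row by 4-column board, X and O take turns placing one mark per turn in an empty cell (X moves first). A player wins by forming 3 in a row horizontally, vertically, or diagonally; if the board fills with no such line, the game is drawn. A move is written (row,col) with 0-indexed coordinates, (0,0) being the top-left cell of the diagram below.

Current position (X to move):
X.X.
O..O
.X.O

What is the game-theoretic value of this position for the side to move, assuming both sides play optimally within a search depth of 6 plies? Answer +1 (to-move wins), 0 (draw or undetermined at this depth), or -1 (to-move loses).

value(X.X./O..O/.X.O, X) = +1

ply 1, X at X.X./O..O/.X.O | (0,1)=+1→XXX./O..O/.X.O*; (0,3)=+1→X.XX/O..O/.X.O; (1,1)=-1→X.X./OX.O/.X.O; (1,2)=-1→X.X./O.XO/.X.O; (2,0)=-1→X.X./O..O/XX.O; (2,2)=-1→X.X./O..O/.XXO
ply 2: XXX./O..O/.X.O is terminal -1 (O); from X.X./O..O/.X.O depth 6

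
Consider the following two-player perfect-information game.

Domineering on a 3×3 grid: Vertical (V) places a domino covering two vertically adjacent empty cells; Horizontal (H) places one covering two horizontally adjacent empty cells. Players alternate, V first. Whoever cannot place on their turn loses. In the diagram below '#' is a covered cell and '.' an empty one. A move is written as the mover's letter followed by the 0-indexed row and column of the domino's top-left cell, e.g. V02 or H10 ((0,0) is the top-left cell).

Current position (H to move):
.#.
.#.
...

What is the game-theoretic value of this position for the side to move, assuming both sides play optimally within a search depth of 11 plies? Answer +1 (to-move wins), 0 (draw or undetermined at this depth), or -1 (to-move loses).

[.#./.#./...] H move#1: H20:-1/.#./.#./##.*, H21:-1/.#./.#./.##
[.#./.#./##.] V move#2: V00:+1/##./##./##.*, V02:+1/.##/.##/##., V12:+1/.#./.##/###
[##./##./##.] end (terminal -1, H#3); searched .#./.#./... to 11

value(.#./.#./..., H) = -1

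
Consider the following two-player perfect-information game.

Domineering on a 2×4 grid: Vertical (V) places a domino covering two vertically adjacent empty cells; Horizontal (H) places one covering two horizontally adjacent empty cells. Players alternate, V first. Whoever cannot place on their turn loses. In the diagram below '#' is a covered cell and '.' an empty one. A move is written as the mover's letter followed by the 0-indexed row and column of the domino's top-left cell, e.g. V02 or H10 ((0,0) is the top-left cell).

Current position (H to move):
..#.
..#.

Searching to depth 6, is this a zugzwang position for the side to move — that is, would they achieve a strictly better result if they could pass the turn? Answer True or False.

zugzwang(..#./..#., H) = False

ply 1, H at ..#./..#. | H00=+1→###./..#.*; H10=+1→..#./###.
ply 2, V at ###./..#. | V03=-1→####/..##*
ply 3, H at ####/..## | H10=+1→####/####*
ply 4: ####/#### is terminal -1 (V); from ..#./..#. depth 6
pass branch (V moves first from the same position):
  | ply 1, V at ..#./..#. | V00=+1→#.#./#.#.*; V01=+1→.##./.##.; V03=-1→..##/..##
  | ply 2: #.#./#.#. is terminal -1 (H); from ..#./..#. depth 6
H moving scores +1; H passing scores -1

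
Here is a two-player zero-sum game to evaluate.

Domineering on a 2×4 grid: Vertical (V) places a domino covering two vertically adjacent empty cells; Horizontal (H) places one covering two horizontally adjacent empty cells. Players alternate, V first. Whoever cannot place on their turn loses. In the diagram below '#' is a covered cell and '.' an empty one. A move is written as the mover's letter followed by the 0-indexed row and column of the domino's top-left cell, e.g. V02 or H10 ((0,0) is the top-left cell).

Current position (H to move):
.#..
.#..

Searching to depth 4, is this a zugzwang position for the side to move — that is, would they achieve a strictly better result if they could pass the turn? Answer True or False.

zugzwang(.#../.#.., H) = False

[.#../.#..] H move#1: H02:+1/.###/.#..*, H12:+1/.#../.###
[.###/.#..] V move#2: V00:-1/####/##..*
[####/##..] H move#3: H12:+1/####/####*
[####/####] end (terminal -1, V#4); searched .#../.#.. to 4
pass branch (V moves first from the same position):
  | [.#../.#..] V move#1: V00:-1/##../##.., V02:+1/.##./.##.*, V03:+1/.#.#/.#.#
  | [.##./.##.] end (terminal -1, H#2); searched .#../.#.. to 4
H moving scores +1; H passing scores -1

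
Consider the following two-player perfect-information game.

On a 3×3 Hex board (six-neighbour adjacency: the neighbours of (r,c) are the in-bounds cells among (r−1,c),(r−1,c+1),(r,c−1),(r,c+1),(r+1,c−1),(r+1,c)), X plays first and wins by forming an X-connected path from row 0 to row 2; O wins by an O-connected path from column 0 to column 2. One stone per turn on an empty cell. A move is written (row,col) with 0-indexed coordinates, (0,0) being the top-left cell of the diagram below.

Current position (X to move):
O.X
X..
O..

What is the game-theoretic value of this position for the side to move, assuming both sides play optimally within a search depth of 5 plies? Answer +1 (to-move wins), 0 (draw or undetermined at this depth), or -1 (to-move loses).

[O.X/X../O..] X move#1: (0,1):-1/OXX/X../O.., (1,1):-1/O.X/XX./O.., (1,2):+1/O.X/X.X/O..*, (2,1):+1/O.X/X../OX., (2,2):-1/O.X/X../O.X
[O.X/X.X/O..] O move#2: (0,1):-1/OOX/X.X/O..*, (1,1):-1/O.X/XOX/O.., (2,1):-1/O.X/X.X/OO., (2,2):-1/O.X/X.X/O.O
[OOX/X.X/O..] X move#3: (1,1):+1/OOX/XXX/O..*, (2,1):+1/OOX/X.X/OX., (2,2):+1/OOX/X.X/O.X
[OOX/XXX/O..] O move#4: (2,1):-1/OOX/XXX/OO.*, (2,2):-1/OOX/XXX/O.O
[OOX/XXX/OO.] X move#5: (2,2):+1/OOX/XXX/OOX*
[OOX/XXX/OOX] end (terminal -1, O#6); searched O.X/X../O.. to 5

value(O.X/X../O.., X) = +1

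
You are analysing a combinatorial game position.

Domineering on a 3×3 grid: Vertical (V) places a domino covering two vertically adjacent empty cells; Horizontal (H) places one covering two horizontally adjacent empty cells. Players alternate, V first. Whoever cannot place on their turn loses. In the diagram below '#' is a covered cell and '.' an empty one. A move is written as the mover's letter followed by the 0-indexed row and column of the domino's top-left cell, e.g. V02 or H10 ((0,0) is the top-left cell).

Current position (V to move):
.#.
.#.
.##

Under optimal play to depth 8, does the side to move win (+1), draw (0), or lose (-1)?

value(.#./.#./.##, V) = +1

ply 1, V at .#./.#./.## | V00=+1→##./##./.##*; V02=+1→.##/.##/.##; V10=+1→.#./##./###
ply 2: ##./##./.## is terminal -1 (H); from .#./.#./.## depth 8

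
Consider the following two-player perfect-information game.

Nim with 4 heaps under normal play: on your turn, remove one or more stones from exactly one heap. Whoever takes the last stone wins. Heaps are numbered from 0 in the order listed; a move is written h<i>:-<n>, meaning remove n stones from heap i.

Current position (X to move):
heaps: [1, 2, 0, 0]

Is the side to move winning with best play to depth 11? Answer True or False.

X winning at [(1,2,0,0)]: True

ply 1, X at (1,2,0,0) | h0:-1=-1→(0,2,0,0); h1:-1=+1→(1,1,0,0)*; h1:-2=-1→(1,0,0,0)
ply 2, O at (1,1,0,0) | h0:-1=-1→(0,1,0,0)*; h1:-1=-1→(1,0,0,0)
ply 3, X at (0,1,0,0) | h1:-1=+1→(0,0,0,0)*
ply 4: (0,0,0,0) is terminal -1 (O); from (1,2,0,0) depth 11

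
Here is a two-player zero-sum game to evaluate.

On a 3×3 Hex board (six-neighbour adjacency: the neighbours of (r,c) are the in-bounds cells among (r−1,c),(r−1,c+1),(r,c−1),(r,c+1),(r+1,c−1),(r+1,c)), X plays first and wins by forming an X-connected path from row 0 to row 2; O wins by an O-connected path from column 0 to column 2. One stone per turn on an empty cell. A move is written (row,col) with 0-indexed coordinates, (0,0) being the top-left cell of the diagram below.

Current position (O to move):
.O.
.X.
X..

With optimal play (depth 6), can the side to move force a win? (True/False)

p1 O@[.O./.X./X..]: (0,0)[OO./.X./X..]-1 (0,2)[.OO/.X./X..]+1* (1,0)[.O./OX./X..]-1 (1,2)[.O./.XO/X..]-1 (2,1)[.O./.X./XO.]-1 (2,2)[.O./.X./X.O]-1
p2 X@[.OO/.X./X..]: (0,0)[XOO/.X./X..]-1* (1,0)[.OO/XX./X..]-1 (1,2)[.OO/.XX/X..]-1 (2,1)[.OO/.X./XX.]-1 (2,2)[.OO/.X./X.X]-1
p3 O@[XOO/.X./X..]: (1,0)[XOO/OX./X..]+1* (1,2)[XOO/.XO/X..]-1 (2,1)[XOO/.X./XO.]-1 (2,2)[XOO/.X./X.O]-1
p4 X@[XOO/OX./X..] terminal -1; root [.O./.X./X..] d6

O winning at [.O./.X./X..]: True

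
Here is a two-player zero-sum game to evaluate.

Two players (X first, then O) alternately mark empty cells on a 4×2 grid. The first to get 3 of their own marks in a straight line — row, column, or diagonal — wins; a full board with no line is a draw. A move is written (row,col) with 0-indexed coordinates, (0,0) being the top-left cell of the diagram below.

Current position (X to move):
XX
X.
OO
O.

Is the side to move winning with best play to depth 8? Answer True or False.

p1 X@[XX/X./OO/O.]: (1,1)[XX/XX/OO/O.]+0* (3,1)[XX/X./OO/OX]+0
p2 O@[XX/XX/OO/O.]: (3,1)[XX/XX/OO/OO]+0*
p3 X@[XX/XX/OO/OO] terminal +0; root [XX/X./OO/O.] d8

X winning at [XX/X./OO/O.]: False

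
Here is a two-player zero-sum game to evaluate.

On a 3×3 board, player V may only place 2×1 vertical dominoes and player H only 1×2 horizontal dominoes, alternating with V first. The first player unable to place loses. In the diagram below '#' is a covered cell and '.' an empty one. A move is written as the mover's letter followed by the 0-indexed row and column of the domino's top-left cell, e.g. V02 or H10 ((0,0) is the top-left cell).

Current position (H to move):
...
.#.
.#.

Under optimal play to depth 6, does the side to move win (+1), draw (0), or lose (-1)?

value(.../.#./.#., H) = -1

[.../.#./.#.] H move#1: H00:-1/##./.#./.#.*, H01:-1/.##/.#./.#.
[##./.#./.#.] V move#2: V02:+1/###/.##/.#.*, V10:+1/##./##./##., V12:+1/##./.##/.##
[###/.##/.#.] end (terminal -1, H#3); searched .../.#./.#. to 6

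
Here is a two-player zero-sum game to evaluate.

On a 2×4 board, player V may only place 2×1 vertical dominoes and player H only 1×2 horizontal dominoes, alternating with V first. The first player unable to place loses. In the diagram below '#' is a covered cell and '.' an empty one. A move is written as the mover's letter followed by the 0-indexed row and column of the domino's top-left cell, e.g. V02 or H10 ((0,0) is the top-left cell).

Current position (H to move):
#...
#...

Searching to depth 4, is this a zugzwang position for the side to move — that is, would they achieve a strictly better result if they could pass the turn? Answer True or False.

p1 H@[#.../#...]: H01[###./#...]+1* H02[#.##/#...]+1 H11[#.../###.]+1 H12[#.../#.##]+1
p2 V@[###./#...]: V03[####/#..#]-1*
p3 H@[####/#..#]: H11[####/####]+1*
p4 V@[####/####] terminal -1; root [#.../#...] d4
pass branch (V moves first from the same position):
  | p1 V@[#.../#...]: V01[##../##..]-1 V02[#.#./#.#.]+1* V03[#..#/#..#]-1
  | p2 H@[#.#./#.#.] terminal -1; root [#.../#...] d4
H moving scores +1; H passing scores -1

zugzwang(#.../#..., H) = False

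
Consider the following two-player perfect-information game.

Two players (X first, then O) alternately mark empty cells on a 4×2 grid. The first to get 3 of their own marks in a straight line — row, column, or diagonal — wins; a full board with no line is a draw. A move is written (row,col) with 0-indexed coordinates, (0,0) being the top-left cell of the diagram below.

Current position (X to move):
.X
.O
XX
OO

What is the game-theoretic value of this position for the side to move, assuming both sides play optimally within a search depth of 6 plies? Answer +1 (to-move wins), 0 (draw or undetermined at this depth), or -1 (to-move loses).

value(.X/.O/XX/OO, X) = 0

ply 1, X at .X/.O/XX/OO | (0,0)=+0→XX/.O/XX/OO*; (1,0)=+0→.X/XO/XX/OO
ply 2, O at XX/.O/XX/OO | (1,0)=+0→XX/OO/XX/OO*
ply 3: XX/OO/XX/OO is terminal +0 (X); from .X/.O/XX/OO depth 6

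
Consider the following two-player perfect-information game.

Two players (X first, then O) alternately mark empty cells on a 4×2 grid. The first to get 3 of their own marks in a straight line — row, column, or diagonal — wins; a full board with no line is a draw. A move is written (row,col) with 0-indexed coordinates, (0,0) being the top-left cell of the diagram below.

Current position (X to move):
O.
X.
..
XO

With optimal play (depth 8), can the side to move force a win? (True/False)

[O./X./../XO] X move#1: (0,1):+0/OX/X./../XO, (1,1):+0/O./XX/../XO, (2,0):+1/O./X./X./XO*, (2,1):+0/O./X./.X/XO
[O./X./X./XO] end (terminal -1, O#2); searched O./X./../XO to 8

X winning at [O./X./../XO]: True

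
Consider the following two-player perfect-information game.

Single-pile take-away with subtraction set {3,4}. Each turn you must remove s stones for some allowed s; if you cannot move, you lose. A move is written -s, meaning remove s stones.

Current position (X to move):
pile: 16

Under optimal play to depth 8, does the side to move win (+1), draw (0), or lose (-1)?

value(16, X) = -1

[16] X move#1: -3:-1/13*, -4:-1/12
[13] O move#2: -3:-1/10, -4:+1/9*
[9] X move#3: -3:-1/6*, -4:-1/5
[6] O move#4: -3:-1/3, -4:+1/2*
[2] end (terminal -1, X#5); searched 16 to 8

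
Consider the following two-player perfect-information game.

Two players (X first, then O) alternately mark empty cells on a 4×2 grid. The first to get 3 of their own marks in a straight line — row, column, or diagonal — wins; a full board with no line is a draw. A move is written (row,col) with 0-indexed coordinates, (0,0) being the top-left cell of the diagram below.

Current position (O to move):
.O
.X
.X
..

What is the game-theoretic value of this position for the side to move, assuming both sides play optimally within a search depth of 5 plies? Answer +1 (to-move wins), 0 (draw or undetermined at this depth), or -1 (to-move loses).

ply 1, O at .O/.X/.X/.. | (0,0)=-1→OO/.X/.X/..; (1,0)=-1→.O/OX/.X/..; (2,0)=-1→.O/.X/OX/..; (3,0)=-1→.O/.X/.X/O.; (3,1)=+0→.O/.X/.X/.O*
ply 2, X at .O/.X/.X/.O | (0,0)=+0→XO/.X/.X/.O*; (1,0)=+0→.O/XX/.X/.O; (2,0)=+0→.O/.X/XX/.O; (3,0)=+0→.O/.X/.X/XO
ply 3, O at XO/.X/.X/.O | (1,0)=+0→XO/OX/.X/.O*; (2,0)=+0→XO/.X/OX/.O; (3,0)=+0→XO/.X/.X/OO
ply 4, X at XO/OX/.X/.O | (2,0)=+0→XO/OX/XX/.O*; (3,0)=+0→XO/OX/.X/XO
ply 5, O at XO/OX/XX/.O | (3,0)=+0→XO/OX/XX/OO*
ply 6: XO/OX/XX/OO is terminal +0 (X); from .O/.X/.X/.. depth 5

value(.O/.X/.X/.., O) = 0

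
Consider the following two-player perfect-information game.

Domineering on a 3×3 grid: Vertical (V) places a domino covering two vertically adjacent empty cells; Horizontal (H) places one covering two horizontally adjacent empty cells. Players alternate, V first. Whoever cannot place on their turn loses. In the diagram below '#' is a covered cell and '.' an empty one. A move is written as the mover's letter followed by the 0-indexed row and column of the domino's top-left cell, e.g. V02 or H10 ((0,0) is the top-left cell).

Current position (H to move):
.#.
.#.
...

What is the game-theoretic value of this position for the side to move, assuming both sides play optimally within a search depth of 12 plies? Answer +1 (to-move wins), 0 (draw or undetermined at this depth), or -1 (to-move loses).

p1 H@[.#./.#./...]: H20[.#./.#./##.]-1* H21[.#./.#./.##]-1
p2 V@[.#./.#./##.]: V00[##./##./##.]+1* V02[.##/.##/##.]+1 V12[.#./.##/###]+1
p3 H@[##./##./##.] terminal -1; root [.#./.#./...] d12

value(.#./.#./..., H) = -1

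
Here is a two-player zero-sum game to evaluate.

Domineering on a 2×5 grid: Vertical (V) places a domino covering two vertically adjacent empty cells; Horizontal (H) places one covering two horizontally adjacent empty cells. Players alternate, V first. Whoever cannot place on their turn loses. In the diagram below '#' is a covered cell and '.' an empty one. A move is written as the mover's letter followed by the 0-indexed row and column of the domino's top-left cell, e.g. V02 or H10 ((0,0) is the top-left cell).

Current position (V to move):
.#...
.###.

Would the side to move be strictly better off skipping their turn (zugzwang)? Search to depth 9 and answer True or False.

p1 V@[.#.../.###.]: V00[##.../####.]-1 V04[.#..#/.####]+1*
p2 H@[.#..#/.####]: H02[.####/.####]-1*
p3 V@[.####/.####]: V00[#####/#####]+1*
p4 H@[#####/#####] terminal -1; root [.#.../.###.] d9
pass branch (H moves first from the same position):
  | p1 H@[.#.../.###.]: H02[.###./.###.]-1* H03[.#.##/.###.]-1
  | p2 V@[.###./.###.]: V00[####./####.]+1* V04[.####/.####]+1
  | p3 H@[####./####.] terminal -1; root [.#.../.###.] d9
V moving scores +1; V passing scores +1

zugzwang(.#.../.###., V) = False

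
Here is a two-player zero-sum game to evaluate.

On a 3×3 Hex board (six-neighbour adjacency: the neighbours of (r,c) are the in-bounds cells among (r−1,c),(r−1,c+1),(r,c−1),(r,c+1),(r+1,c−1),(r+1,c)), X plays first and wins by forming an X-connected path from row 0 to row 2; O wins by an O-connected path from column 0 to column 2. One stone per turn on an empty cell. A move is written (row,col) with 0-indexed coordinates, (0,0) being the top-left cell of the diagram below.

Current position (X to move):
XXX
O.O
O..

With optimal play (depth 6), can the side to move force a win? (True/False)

X winning at [XXX/O.O/O..]: False

p1 X@[XXX/O.O/O..]: (1,1)[XXX/OXO/O..]-1* (2,1)[XXX/O.O/OX.]-1 (2,2)[XXX/O.O/O.X]-1
p2 O@[XXX/OXO/O..]: (2,1)[XXX/OXO/OO.]+1* (2,2)[XXX/OXO/O.O]-1
p3 X@[XXX/OXO/OO.] terminal -1; root [XXX/O.O/O..] d6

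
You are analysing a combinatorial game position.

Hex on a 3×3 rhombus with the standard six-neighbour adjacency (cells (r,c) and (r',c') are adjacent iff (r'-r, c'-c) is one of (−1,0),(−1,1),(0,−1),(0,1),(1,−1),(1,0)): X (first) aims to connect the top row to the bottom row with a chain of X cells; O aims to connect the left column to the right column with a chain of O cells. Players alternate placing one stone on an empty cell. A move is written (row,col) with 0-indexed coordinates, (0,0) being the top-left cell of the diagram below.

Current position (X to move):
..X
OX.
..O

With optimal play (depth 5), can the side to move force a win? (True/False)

p1 X@[..X/OX./..O]: (0,0)[X.X/OX./..O]+1* (0,1)[.XX/OX./..O]+1 (1,2)[..X/OXX/..O]+1 (2,0)[..X/OX./X.O]+1 (2,1)[..X/OX./.XO]+1
p2 O@[X.X/OX./..O]: (0,1)[XOX/OX./..O]-1* (1,2)[X.X/OXO/..O]-1 (2,0)[X.X/OX./O.O]-1 (2,1)[X.X/OX./.OO]-1
p3 X@[XOX/OX./..O]: (1,2)[XOX/OXX/..O]+1* (2,0)[XOX/OX./X.O]+1 (2,1)[XOX/OX./.XO]+1
p4 O@[XOX/OXX/..O]: (2,0)[XOX/OXX/O.O]-1* (2,1)[XOX/OXX/.OO]-1
p5 X@[XOX/OXX/O.O]: (2,1)[XOX/OXX/OXO]+1*
p6 O@[XOX/OXX/OXO] terminal -1; root [..X/OX./..O] d5

X winning at [..X/OX./..O]: True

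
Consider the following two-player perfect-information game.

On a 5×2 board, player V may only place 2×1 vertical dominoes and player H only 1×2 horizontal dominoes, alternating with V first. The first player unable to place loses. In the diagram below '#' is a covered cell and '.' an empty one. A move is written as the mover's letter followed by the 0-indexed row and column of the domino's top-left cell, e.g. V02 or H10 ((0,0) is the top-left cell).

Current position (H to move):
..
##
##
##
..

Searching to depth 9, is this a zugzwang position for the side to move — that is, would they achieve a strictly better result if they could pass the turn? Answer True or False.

zugzwang(../##/##/##/.., H) = False

p1 H@[../##/##/##/..]: H00[##/##/##/##/..]+1* H40[../##/##/##/##]+1
p2 V@[##/##/##/##/..] terminal -1; root [../##/##/##/..] d9
suppose H passes — search the same position with V to move:
pass> p1 V@[../##/##/##/..] terminal -1; root [../##/##/##/..] d9
for H: play +1, pass +1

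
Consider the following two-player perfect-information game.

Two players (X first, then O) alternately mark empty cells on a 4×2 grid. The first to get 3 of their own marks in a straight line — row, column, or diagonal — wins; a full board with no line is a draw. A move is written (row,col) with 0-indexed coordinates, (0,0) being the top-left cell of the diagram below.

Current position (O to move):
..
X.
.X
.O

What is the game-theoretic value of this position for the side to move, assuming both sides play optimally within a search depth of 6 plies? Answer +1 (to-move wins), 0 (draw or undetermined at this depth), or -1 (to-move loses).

p1 O@[../X./.X/.O]: (0,0)[O./X./.X/.O]+0* (0,1)[.O/X./.X/.O]-1 (1,1)[../XO/.X/.O]-1 (2,0)[../X./OX/.O]+0 (3,0)[../X./.X/OO]+0
p2 X@[O./X./.X/.O]: (0,1)[OX/X./.X/.O]+0* (1,1)[O./XX/.X/.O]+0 (2,0)[O./X./XX/.O]+0 (3,0)[O./X./.X/XO]+0
p3 O@[OX/X./.X/.O]: (1,1)[OX/XO/.X/.O]+0* (2,0)[OX/X./OX/.O]-1 (3,0)[OX/X./.X/OO]-1
p4 X@[OX/XO/.X/.O]: (2,0)[OX/XO/XX/.O]+0* (3,0)[OX/XO/.X/XO]+0
p5 O@[OX/XO/XX/.O]: (3,0)[OX/XO/XX/OO]+0*
p6 X@[OX/XO/XX/OO] terminal +0; root [../X./.X/.O] d6

value(../X./.X/.O, O) = 0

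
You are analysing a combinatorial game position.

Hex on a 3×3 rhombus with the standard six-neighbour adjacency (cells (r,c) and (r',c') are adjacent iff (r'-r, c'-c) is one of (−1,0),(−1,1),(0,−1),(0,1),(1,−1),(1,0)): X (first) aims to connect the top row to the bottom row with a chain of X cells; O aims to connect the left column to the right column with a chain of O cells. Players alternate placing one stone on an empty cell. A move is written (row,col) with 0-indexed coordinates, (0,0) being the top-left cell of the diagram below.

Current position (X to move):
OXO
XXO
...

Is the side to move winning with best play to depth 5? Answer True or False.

X winning at [OXO/XXO/...]: True

ply 1, X at OXO/XXO/... | (2,0)=+1→OXO/XXO/X..*; (2,1)=+1→OXO/XXO/.X.; (2,2)=+1→OXO/XXO/..X
ply 2: OXO/XXO/X.. is terminal -1 (O); from OXO/XXO/... depth 5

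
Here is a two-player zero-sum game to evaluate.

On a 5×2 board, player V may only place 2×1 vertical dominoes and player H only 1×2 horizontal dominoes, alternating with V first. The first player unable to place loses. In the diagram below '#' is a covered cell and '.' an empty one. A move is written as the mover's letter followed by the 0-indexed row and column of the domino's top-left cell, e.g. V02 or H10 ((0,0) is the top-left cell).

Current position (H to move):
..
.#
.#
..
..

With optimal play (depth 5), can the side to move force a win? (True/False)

H winning at [../.#/.#/../..]: True

ply 1, H at ../.#/.#/../.. | H00=-1→##/.#/.#/../..; H30=+1→../.#/.#/##/..*; H40=+1→../.#/.#/../##
ply 2, V at ../.#/.#/##/.. | V00=-1→#./##/.#/##/..*; V10=-1→../##/##/##/..
ply 3, H at #./##/.#/##/.. | H40=+1→#./##/.#/##/##*
ply 4: #./##/.#/##/## is terminal -1 (V); from ../.#/.#/../.. depth 5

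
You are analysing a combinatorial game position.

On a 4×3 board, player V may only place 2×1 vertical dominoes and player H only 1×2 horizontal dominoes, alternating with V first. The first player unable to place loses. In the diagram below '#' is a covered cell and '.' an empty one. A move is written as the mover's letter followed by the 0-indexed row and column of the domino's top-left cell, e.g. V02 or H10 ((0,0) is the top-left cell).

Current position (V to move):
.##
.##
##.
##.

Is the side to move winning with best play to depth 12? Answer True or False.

[.##/.##/##./##.] V move#1: V00:+1/###/###/##./##.*, V22:+1/.##/.##/###/###
[###/###/##./##.] end (terminal -1, H#2); searched .##/.##/##./##. to 12

V winning at [.##/.##/##./##.]: True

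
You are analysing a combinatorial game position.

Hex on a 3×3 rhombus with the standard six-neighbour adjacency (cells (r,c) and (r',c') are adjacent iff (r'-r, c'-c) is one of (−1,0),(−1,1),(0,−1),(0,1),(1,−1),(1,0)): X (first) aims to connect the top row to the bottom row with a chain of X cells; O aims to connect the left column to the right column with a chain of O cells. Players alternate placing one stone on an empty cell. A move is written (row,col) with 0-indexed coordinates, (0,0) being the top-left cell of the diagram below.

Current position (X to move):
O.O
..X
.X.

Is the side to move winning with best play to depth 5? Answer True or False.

[O.O/..X/.X.] X move#1: (0,1):-1/OXO/..X/.X.*, (1,0):-1/O.O/X.X/.X., (1,1):-1/O.O/.XX/.X., (2,0):-1/O.O/..X/XX., (2,2):-1/O.O/..X/.XX
[OXO/..X/.X.] O move#2: (1,0):-1/OXO/O.X/.X., (1,1):+1/OXO/.OX/.X.*, (2,0):-1/OXO/..X/OX., (2,2):-1/OXO/..X/.XO
[OXO/.OX/.X.] X move#3: (1,0):-1/OXO/XOX/.X.*, (2,0):-1/OXO/.OX/XX., (2,2):-1/OXO/.OX/.XX
[OXO/XOX/.X.] O move#4: (2,0):+1/OXO/XOX/OX.*, (2,2):-1/OXO/XOX/.XO
[OXO/XOX/OX.] end (terminal -1, X#5); searched O.O/..X/.X. to 5

X winning at [O.O/..X/.X.]: False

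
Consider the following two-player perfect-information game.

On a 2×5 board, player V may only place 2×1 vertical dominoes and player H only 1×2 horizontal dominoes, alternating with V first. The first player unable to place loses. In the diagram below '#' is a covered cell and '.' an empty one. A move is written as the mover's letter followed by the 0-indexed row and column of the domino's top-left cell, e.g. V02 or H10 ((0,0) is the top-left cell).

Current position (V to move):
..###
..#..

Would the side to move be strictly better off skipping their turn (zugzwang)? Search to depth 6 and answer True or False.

zugzwang(..###/..#.., V) = False

ply 1, V at ..###/..#.. | V00=+1→#.###/#.#..*; V01=+1→.####/.##..
ply 2, H at #.###/#.#.. | H13=-1→#.###/#.###*
ply 3, V at #.###/#.### | V01=+1→#####/#####*
ply 4: #####/##### is terminal -1 (H); from ..###/..#.. depth 6
if V skipped the turn, H would face:
~ ply 1, H at ..###/..#.. | H00=+1→#####/..#..*; H10=+1→..###/###..; H13=-1→..###/..###
~ ply 2: #####/..#.. is terminal -1 (V); from ..###/..#.. depth 6
compare (V): move=+1 vs pass=-1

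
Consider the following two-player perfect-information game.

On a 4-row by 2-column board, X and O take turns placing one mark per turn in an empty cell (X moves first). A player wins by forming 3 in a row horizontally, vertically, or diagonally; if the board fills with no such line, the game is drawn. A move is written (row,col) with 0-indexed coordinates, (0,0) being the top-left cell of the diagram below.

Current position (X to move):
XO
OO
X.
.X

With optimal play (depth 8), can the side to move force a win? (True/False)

X winning at [XO/OO/X./.X]: False

p1 X@[XO/OO/X./.X]: (2,1)[XO/OO/XX/.X]+0* (3,0)[XO/OO/X./XX]-1
p2 O@[XO/OO/XX/.X]: (3,0)[XO/OO/XX/OX]+0*
p3 X@[XO/OO/XX/OX] terminal +0; root [XO/OO/X./.X] d8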